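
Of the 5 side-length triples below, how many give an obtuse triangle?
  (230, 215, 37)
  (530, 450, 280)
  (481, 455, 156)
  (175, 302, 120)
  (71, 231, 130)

(230,215,37): 37²+215² = 47594 < 52900 = 230² → obtuse
(530,450,280): 280²+450² = 280900 = 530² → right
(481,455,156): 156²+455² = 231361 = 481² → right
(175,302,120): 120+175 ≤ 302, not a triangle
(71,231,130): 71+130 ≤ 231, not a triangle
1 of the 5 is obtuse.

1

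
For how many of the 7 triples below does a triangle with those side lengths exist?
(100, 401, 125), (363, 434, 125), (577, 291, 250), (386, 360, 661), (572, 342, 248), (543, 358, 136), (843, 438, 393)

(100,125,401): 100+125 ≤ 401 → not valid
(125,363,434): 125+363 > 434 → valid
(250,291,577): 250+291 ≤ 577 → not valid
(360,386,661): 360+386 > 661 → valid
(248,342,572): 248+342 > 572 → valid
(136,358,543): 136+358 ≤ 543 → not valid
(393,438,843): 393+438 ≤ 843 → not valid
3 of the 7 triples form a triangle.

3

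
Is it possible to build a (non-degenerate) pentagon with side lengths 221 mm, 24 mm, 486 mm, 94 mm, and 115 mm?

For a pentagon, each side must be shorter than the sum of the others.
Here the longest side is 486, but the remaining 4 sides sum to only 454.

No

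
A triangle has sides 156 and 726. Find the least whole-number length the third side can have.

571

The third side must be strictly greater than |156 − 726| = 570.
The smallest integer above 570 is 571.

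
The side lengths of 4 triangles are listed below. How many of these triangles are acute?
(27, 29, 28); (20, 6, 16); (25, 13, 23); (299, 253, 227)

(27,29,28): 27²+28² = 1513 > 841 = 29² → acute
(20,6,16): 6²+16² = 292 < 400 = 20² → obtuse
(25,13,23): 13²+23² = 698 > 625 = 25² → acute
(299,253,227): 227²+253² = 115538 > 89401 = 299² → acute
3 of the 4 are acute.

3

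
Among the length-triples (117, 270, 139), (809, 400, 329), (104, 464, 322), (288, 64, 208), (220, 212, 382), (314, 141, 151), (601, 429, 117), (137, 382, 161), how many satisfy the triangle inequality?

(117,139,270): 117+139 ≤ 270 → not valid
(329,400,809): 329+400 ≤ 809 → not valid
(104,322,464): 104+322 ≤ 464 → not valid
(64,208,288): 64+208 ≤ 288 → not valid
(212,220,382): 212+220 > 382 → valid
(141,151,314): 141+151 ≤ 314 → not valid
(117,429,601): 117+429 ≤ 601 → not valid
(137,161,382): 137+161 ≤ 382 → not valid
1 of the 8 triples forms a triangle.

1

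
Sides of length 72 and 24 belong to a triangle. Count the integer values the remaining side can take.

47

The third side lies in the open interval (48, 96).
Integers from 49 to 95 inclusive: 95 − 49 + 1 = 47.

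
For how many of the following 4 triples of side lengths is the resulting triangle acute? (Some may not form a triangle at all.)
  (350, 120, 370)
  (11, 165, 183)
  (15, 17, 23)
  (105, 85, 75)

1

(350,120,370): 120²+350² = 136900 = 370² → right
(11,165,183): 11+165 ≤ 183, not a triangle
(15,17,23): 15²+17² = 514 < 529 = 23² → obtuse
(105,85,75): 75²+85² = 12850 > 11025 = 105² → acute
1 of the 4 is acute.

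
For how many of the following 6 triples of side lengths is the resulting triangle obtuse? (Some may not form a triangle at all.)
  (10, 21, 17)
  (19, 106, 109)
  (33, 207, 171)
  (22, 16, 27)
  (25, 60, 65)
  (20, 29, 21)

2

(10,21,17): 10²+17² = 389 < 441 = 21² → obtuse
(19,106,109): 19²+106² = 11597 < 11881 = 109² → obtuse
(33,207,171): 33+171 ≤ 207, not a triangle
(22,16,27): 16²+22² = 740 > 729 = 27² → acute
(25,60,65): 25²+60² = 4225 = 65² → right
(20,29,21): 20²+21² = 841 = 29² → right
2 of the 6 are obtuse.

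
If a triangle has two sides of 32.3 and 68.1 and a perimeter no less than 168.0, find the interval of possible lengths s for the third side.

67.6 ≤ s < 100.4

Triangle inequality alone gives 35.8 < s < 100.4.
The perimeter condition gives s ≥ 168.0 − 32.3 − 68.1 = 67.6.
Intersecting the two: 67.6 ≤ s < 100.4.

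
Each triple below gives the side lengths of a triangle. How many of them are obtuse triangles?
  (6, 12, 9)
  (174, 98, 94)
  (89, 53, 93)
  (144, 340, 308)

(6,12,9): 6²+9² = 117 < 144 = 12² → obtuse
(174,98,94): 94²+98² = 18440 < 30276 = 174² → obtuse
(89,53,93): 53²+89² = 10730 > 8649 = 93² → acute
(144,340,308): 144²+308² = 115600 = 340² → right
2 of the 4 are obtuse.

2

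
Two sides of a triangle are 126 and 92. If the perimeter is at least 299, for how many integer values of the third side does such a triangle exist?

Triangle inequality: 34 < x < 218. Perimeter ≥ 299 gives x ≥ 299 − 126 − 92 = 81.
So 81 ≤ x < 218; integers 81 through 217: 137 values.

137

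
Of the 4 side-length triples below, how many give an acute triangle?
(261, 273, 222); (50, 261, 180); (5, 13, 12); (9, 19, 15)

(261,273,222): 222²+261² = 117405 > 74529 = 273² → acute
(50,261,180): 50+180 ≤ 261, not a triangle
(5,13,12): 5²+12² = 169 = 13² → right
(9,19,15): 9²+15² = 306 < 361 = 19² → obtuse
1 of the 4 is acute.

1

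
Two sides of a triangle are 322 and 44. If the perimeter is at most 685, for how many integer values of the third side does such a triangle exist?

Triangle inequality: 278 < x < 366. Perimeter ≤ 685 gives x ≤ 685 − 322 − 44 = 319.
So 278 < x ≤ 319; integers 279 through 319: 41 values.

41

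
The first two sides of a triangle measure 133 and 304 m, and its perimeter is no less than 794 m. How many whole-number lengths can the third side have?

Triangle inequality: 171 < x < 437. Perimeter ≥ 794 gives x ≥ 794 − 133 − 304 = 357.
So 357 ≤ x < 437; integers 357 through 436: 80 values.

80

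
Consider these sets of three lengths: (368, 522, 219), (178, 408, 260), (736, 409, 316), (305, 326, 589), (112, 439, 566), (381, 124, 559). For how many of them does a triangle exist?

3

(219,368,522): 219+368 > 522 → valid
(178,260,408): 178+260 > 408 → valid
(316,409,736): 316+409 ≤ 736 → not valid
(305,326,589): 305+326 > 589 → valid
(112,439,566): 112+439 ≤ 566 → not valid
(124,381,559): 124+381 ≤ 559 → not valid
3 of the 6 triples form a triangle.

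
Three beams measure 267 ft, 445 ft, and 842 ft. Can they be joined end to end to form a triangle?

The longest side is 842, but the other two sum to only 712.
712 < 842, so the triangle inequality fails.

No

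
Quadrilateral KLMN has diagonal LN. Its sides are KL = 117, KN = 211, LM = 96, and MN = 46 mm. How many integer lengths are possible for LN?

47

From triangle KLN: 94 < LN < 328.
From triangle MLN: 50 < LN < 142.
Intersection: 94 < LN < 142, so integers 95 through 141: 47 values.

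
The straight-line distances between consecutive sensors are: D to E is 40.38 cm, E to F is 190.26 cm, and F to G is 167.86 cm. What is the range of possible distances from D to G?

The maximum is all hops collinear in one direction: 40.38 + 190.26 + 167.86 = 398.50.
The longest hop is 190.26; the others sum to 208.24. Since 190.26 ≤ 208.24, the path can fold back on itself completely, so the minimum distance is 0.

0 ≤ DG ≤ 398.50 cm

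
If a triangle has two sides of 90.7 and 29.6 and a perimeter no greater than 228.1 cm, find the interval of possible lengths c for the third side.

61.1 < c ≤ 107.8

Triangle inequality alone gives 61.1 < c < 120.3.
The perimeter condition gives c ≤ 228.1 − 90.7 − 29.6 = 107.8.
Intersecting the two: 61.1 < c ≤ 107.8.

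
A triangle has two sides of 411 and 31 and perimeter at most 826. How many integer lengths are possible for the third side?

Triangle inequality: 380 < x < 442. Perimeter ≤ 826 gives x ≤ 826 − 411 − 31 = 384.
So 380 < x ≤ 384; integers 381 through 384: 4 values.

4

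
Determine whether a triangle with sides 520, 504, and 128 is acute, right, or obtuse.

right

Compare the square of the longest side to the sum of squares of the other two: 128² + 504² = 270400 = 520².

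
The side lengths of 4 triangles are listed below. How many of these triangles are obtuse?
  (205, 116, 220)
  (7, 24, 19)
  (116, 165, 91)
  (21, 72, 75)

2

(205,116,220): 116²+205² = 55481 > 48400 = 220² → acute
(7,24,19): 7²+19² = 410 < 576 = 24² → obtuse
(116,165,91): 91²+116² = 21737 < 27225 = 165² → obtuse
(21,72,75): 21²+72² = 5625 = 75² → right
2 of the 4 are obtuse.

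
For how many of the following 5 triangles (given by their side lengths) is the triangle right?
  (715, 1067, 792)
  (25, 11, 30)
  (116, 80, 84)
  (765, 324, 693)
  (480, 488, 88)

(715,1067,792): 715²+792² = 1138489 = 1067² → right
(25,11,30): 11²+25² = 746 < 900 = 30² → obtuse
(116,80,84): 80²+84² = 13456 = 116² → right
(765,324,693): 324²+693² = 585225 = 765² → right
(480,488,88): 88²+480² = 238144 = 488² → right
4 of the 5 are right.

4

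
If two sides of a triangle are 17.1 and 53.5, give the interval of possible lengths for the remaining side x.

36.4 < x < 70.6

By the triangle inequality, x must be less than 17.1 + 53.5 = 70.6 and greater than |17.1 − 53.5| = 36.4.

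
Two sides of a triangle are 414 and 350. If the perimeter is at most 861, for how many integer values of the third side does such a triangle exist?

33

Triangle inequality: 64 < x < 764. Perimeter ≤ 861 gives x ≤ 861 − 414 − 350 = 97.
So 64 < x ≤ 97; integers 65 through 97: 33 values.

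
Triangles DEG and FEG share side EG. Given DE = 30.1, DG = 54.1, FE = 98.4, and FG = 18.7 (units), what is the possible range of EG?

From triangle DEG: |30.1 − 54.1| < EG < 30.1 + 54.1, i.e. 24.0 < EG < 84.2.
From triangle FEG: 79.7 < EG < 117.1.
Both must hold, so EG lies in the intersection.

79.7 < EG < 84.2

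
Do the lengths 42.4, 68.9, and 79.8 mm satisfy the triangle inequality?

Yes

The longest side is 79.8, and the other two sum to 111.3.
Since 111.3 > 79.8, the triangle inequality holds.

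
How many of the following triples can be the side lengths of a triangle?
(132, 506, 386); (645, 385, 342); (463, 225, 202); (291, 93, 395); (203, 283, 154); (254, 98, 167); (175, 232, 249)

5

(132,386,506): 132+386 > 506 → valid
(342,385,645): 342+385 > 645 → valid
(202,225,463): 202+225 ≤ 463 → not valid
(93,291,395): 93+291 ≤ 395 → not valid
(154,203,283): 154+203 > 283 → valid
(98,167,254): 98+167 > 254 → valid
(175,232,249): 175+232 > 249 → valid
5 of the 7 triples form a triangle.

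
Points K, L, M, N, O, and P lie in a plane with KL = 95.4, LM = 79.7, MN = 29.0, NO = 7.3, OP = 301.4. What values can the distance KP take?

The maximum is all hops collinear in one direction: 95.4 + 79.7 + 29.0 + 7.3 + 301.4 = 512.8.
The longest hop is 301.4; the others sum to 211.4. Folding the others back against it leaves at least 301.4 − 211.4 = 90.0.

90.0 ≤ KP ≤ 512.8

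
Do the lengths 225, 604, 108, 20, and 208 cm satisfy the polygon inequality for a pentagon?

For a pentagon, each side must be shorter than the sum of the others.
Here the longest side is 604, but the remaining 4 sides sum to only 561.

No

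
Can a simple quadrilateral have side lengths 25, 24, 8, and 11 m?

A quadrilateral exists iff every side is shorter than the sum of the others — equivalently, the longest side is less than the sum of the rest.
Longest side 25 < 43 (sum of the remaining 3), so yes.

Yes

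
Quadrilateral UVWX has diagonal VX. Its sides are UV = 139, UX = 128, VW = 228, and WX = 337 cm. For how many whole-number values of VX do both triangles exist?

157

From triangle UVX: 11 < VX < 267.
From triangle WVX: 109 < VX < 565.
Intersection: 109 < VX < 267, so integers 110 through 266: 157 values.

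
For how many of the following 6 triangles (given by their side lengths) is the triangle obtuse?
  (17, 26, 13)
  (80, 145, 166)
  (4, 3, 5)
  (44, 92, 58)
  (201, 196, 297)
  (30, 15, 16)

5

(17,26,13): 13²+17² = 458 < 676 = 26² → obtuse
(80,145,166): 80²+145² = 27425 < 27556 = 166² → obtuse
(4,3,5): 3²+4² = 25 = 5² → right
(44,92,58): 44²+58² = 5300 < 8464 = 92² → obtuse
(201,196,297): 196²+201² = 78817 < 88209 = 297² → obtuse
(30,15,16): 15²+16² = 481 < 900 = 30² → obtuse
5 of the 6 are obtuse.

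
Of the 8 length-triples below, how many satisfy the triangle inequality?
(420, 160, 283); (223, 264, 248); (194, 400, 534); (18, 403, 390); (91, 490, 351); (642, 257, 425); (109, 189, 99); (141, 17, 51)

6

(160,283,420): 160+283 > 420 → valid
(223,248,264): 223+248 > 264 → valid
(194,400,534): 194+400 > 534 → valid
(18,390,403): 18+390 > 403 → valid
(91,351,490): 91+351 ≤ 490 → not valid
(257,425,642): 257+425 > 642 → valid
(99,109,189): 99+109 > 189 → valid
(17,51,141): 17+51 ≤ 141 → not valid
6 of the 8 triples form a triangle.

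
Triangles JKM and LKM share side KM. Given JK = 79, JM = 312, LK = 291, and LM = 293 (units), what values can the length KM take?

233 < KM < 391

From triangle JKM: |79 − 312| < KM < 79 + 312, i.e. 233 < KM < 391.
From triangle LKM: 2 < KM < 584.
Both must hold, so KM lies in the intersection.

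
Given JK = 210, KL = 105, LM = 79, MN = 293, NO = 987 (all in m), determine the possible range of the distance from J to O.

The maximum is all hops collinear in one direction: 210 + 105 + 79 + 293 + 987 = 1674.
The longest hop is 987; the others sum to 687. Folding the others back against it leaves at least 987 − 687 = 300.

300 ≤ JO ≤ 1674 m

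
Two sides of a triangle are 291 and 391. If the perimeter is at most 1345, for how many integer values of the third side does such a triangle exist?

Triangle inequality: 100 < x < 682. Perimeter ≤ 1345 gives x ≤ 1345 − 291 − 391 = 663.
So 100 < x ≤ 663; integers 101 through 663: 563 values.

563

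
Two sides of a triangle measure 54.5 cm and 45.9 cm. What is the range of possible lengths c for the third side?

By the triangle inequality, c must be less than 54.5 + 45.9 = 100.4 and greater than |54.5 − 45.9| = 8.6.

8.6 < c < 100.4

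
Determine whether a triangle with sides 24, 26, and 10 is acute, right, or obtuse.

right

Compare the square of the longest side to the sum of squares of the other two: 10² + 24² = 676 = 26².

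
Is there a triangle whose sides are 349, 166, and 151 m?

No

The longest side is 349, but the other two sum to only 317.
317 < 349, so the triangle inequality fails.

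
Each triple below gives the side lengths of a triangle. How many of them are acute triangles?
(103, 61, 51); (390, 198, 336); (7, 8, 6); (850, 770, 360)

1

(103,61,51): 51²+61² = 6322 < 10609 = 103² → obtuse
(390,198,336): 198²+336² = 152100 = 390² → right
(7,8,6): 6²+7² = 85 > 64 = 8² → acute
(850,770,360): 360²+770² = 722500 = 850² → right
1 of the 4 is acute.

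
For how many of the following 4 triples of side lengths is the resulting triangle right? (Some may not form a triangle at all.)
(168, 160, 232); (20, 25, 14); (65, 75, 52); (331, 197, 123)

1

(168,160,232): 160²+168² = 53824 = 232² → right
(20,25,14): 14²+20² = 596 < 625 = 25² → obtuse
(65,75,52): 52²+65² = 6929 > 5625 = 75² → acute
(331,197,123): 123+197 ≤ 331, not a triangle
1 of the 4 is right.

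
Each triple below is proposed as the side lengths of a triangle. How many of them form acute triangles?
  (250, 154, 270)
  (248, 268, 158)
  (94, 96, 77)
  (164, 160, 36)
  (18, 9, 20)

(250,154,270): 154²+250² = 86216 > 72900 = 270² → acute
(248,268,158): 158²+248² = 86468 > 71824 = 268² → acute
(94,96,77): 77²+94² = 14765 > 9216 = 96² → acute
(164,160,36): 36²+160² = 26896 = 164² → right
(18,9,20): 9²+18² = 405 > 400 = 20² → acute
4 of the 5 are acute.

4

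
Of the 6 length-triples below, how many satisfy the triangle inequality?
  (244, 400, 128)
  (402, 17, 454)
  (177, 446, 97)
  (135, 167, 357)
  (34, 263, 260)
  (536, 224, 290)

(128,244,400): 128+244 ≤ 400 → not valid
(17,402,454): 17+402 ≤ 454 → not valid
(97,177,446): 97+177 ≤ 446 → not valid
(135,167,357): 135+167 ≤ 357 → not valid
(34,260,263): 34+260 > 263 → valid
(224,290,536): 224+290 ≤ 536 → not valid
1 of the 6 triples forms a triangle.

1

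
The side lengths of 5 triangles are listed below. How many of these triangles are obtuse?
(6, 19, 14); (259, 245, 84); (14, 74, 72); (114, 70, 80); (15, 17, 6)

4

(6,19,14): 6²+14² = 232 < 361 = 19² → obtuse
(259,245,84): 84²+245² = 67081 = 259² → right
(14,74,72): 14²+72² = 5380 < 5476 = 74² → obtuse
(114,70,80): 70²+80² = 11300 < 12996 = 114² → obtuse
(15,17,6): 6²+15² = 261 < 289 = 17² → obtuse
4 of the 5 are obtuse.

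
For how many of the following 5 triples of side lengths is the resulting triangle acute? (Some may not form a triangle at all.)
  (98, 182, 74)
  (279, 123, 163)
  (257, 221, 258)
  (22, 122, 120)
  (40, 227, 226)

(98,182,74): 74+98 ≤ 182, not a triangle
(279,123,163): 123²+163² = 41698 < 77841 = 279² → obtuse
(257,221,258): 221²+257² = 114890 > 66564 = 258² → acute
(22,122,120): 22²+120² = 14884 = 122² → right
(40,227,226): 40²+226² = 52676 > 51529 = 227² → acute
2 of the 5 are acute.

2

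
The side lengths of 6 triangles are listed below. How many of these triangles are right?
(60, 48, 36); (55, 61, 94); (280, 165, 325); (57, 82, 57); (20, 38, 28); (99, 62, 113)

2

(60,48,36): 36²+48² = 3600 = 60² → right
(55,61,94): 55²+61² = 6746 < 8836 = 94² → obtuse
(280,165,325): 165²+280² = 105625 = 325² → right
(57,82,57): 57²+57² = 6498 < 6724 = 82² → obtuse
(20,38,28): 20²+28² = 1184 < 1444 = 38² → obtuse
(99,62,113): 62²+99² = 13645 > 12769 = 113² → acute
2 of the 6 are right.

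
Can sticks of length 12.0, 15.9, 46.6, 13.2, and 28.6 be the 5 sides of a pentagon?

Yes

A pentagon exists iff every side is shorter than the sum of the others — equivalently, the longest side is less than the sum of the rest.
Longest side 46.6 < 69.7 (sum of the remaining 4), so yes.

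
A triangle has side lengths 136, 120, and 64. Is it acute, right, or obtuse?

right

Compare the square of the longest side to the sum of squares of the other two: 64² + 120² = 18496 = 136².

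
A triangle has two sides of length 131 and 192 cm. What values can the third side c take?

By the triangle inequality, c must be less than 131 + 192 = 323 and greater than |131 − 192| = 61.

61 < c < 323 (cm)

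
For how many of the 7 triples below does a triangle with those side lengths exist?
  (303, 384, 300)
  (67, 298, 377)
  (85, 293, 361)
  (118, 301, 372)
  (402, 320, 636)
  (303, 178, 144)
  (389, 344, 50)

6

(300,303,384): 300+303 > 384 → valid
(67,298,377): 67+298 ≤ 377 → not valid
(85,293,361): 85+293 > 361 → valid
(118,301,372): 118+301 > 372 → valid
(320,402,636): 320+402 > 636 → valid
(144,178,303): 144+178 > 303 → valid
(50,344,389): 50+344 > 389 → valid
6 of the 7 triples form a triangle.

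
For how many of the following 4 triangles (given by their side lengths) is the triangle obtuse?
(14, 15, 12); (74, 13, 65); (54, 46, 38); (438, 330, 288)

1

(14,15,12): 12²+14² = 340 > 225 = 15² → acute
(74,13,65): 13²+65² = 4394 < 5476 = 74² → obtuse
(54,46,38): 38²+46² = 3560 > 2916 = 54² → acute
(438,330,288): 288²+330² = 191844 = 438² → right
1 of the 4 is obtuse.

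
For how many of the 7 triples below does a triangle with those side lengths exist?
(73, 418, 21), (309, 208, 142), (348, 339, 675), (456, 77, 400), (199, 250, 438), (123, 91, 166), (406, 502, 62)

5

(21,73,418): 21+73 ≤ 418 → not valid
(142,208,309): 142+208 > 309 → valid
(339,348,675): 339+348 > 675 → valid
(77,400,456): 77+400 > 456 → valid
(199,250,438): 199+250 > 438 → valid
(91,123,166): 91+123 > 166 → valid
(62,406,502): 62+406 ≤ 502 → not valid
5 of the 7 triples form a triangle.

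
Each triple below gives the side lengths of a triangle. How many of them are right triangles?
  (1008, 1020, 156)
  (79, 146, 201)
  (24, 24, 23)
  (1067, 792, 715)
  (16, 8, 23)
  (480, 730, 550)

3

(1008,1020,156): 156²+1008² = 1040400 = 1020² → right
(79,146,201): 79²+146² = 27557 < 40401 = 201² → obtuse
(24,24,23): 23²+24² = 1105 > 576 = 24² → acute
(1067,792,715): 715²+792² = 1138489 = 1067² → right
(16,8,23): 8²+16² = 320 < 529 = 23² → obtuse
(480,730,550): 480²+550² = 532900 = 730² → right
3 of the 6 are right.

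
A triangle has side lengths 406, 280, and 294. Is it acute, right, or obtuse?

Compare the square of the longest side to the sum of squares of the other two: 280² + 294² = 164836 = 406².

right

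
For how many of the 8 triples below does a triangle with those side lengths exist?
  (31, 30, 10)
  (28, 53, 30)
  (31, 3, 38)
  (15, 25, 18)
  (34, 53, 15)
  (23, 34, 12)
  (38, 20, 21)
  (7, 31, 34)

(10,30,31): 10+30 > 31 → valid
(28,30,53): 28+30 > 53 → valid
(3,31,38): 3+31 ≤ 38 → not valid
(15,18,25): 15+18 > 25 → valid
(15,34,53): 15+34 ≤ 53 → not valid
(12,23,34): 12+23 > 34 → valid
(20,21,38): 20+21 > 38 → valid
(7,31,34): 7+31 > 34 → valid
6 of the 8 triples form a triangle.

6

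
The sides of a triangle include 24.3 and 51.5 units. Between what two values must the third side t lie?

27.2 < t < 75.8

By the triangle inequality, t must be less than 24.3 + 51.5 = 75.8 and greater than |24.3 − 51.5| = 27.2.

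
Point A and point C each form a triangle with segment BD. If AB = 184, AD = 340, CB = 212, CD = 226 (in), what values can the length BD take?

156 < BD < 438

From triangle ABD: |184 − 340| < BD < 184 + 340, i.e. 156 < BD < 524.
From triangle CBD: 14 < BD < 438.
Both must hold, so BD lies in the intersection.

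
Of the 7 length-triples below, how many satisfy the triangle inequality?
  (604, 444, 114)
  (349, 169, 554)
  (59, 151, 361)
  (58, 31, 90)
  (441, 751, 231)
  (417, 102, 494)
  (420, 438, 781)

(114,444,604): 114+444 ≤ 604 → not valid
(169,349,554): 169+349 ≤ 554 → not valid
(59,151,361): 59+151 ≤ 361 → not valid
(31,58,90): 31+58 ≤ 90 → not valid
(231,441,751): 231+441 ≤ 751 → not valid
(102,417,494): 102+417 > 494 → valid
(420,438,781): 420+438 > 781 → valid
2 of the 7 triples form a triangle.

2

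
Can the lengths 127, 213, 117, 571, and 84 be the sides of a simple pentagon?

For a pentagon, each side must be shorter than the sum of the others.
Here the longest side is 571, but the remaining 4 sides sum to only 541.

No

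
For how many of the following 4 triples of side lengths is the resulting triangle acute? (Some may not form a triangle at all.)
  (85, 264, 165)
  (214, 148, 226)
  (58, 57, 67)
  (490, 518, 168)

(85,264,165): 85+165 ≤ 264, not a triangle
(214,148,226): 148²+214² = 67700 > 51076 = 226² → acute
(58,57,67): 57²+58² = 6613 > 4489 = 67² → acute
(490,518,168): 168²+490² = 268324 = 518² → right
2 of the 4 are acute.

2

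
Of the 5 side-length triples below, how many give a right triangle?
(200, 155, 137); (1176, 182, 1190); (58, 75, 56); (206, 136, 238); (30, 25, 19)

1

(200,155,137): 137²+155² = 42794 > 40000 = 200² → acute
(1176,182,1190): 182²+1176² = 1416100 = 1190² → right
(58,75,56): 56²+58² = 6500 > 5625 = 75² → acute
(206,136,238): 136²+206² = 60932 > 56644 = 238² → acute
(30,25,19): 19²+25² = 986 > 900 = 30² → acute
1 of the 5 is right.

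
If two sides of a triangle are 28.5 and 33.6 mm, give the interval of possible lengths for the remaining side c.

By the triangle inequality, c must be less than 28.5 + 33.6 = 62.1 and greater than |28.5 − 33.6| = 5.1.

5.1 < c < 62.1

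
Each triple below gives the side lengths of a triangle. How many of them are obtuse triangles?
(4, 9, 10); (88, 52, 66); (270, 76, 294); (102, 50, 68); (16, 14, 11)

4

(4,9,10): 4²+9² = 97 < 100 = 10² → obtuse
(88,52,66): 52²+66² = 7060 < 7744 = 88² → obtuse
(270,76,294): 76²+270² = 78676 < 86436 = 294² → obtuse
(102,50,68): 50²+68² = 7124 < 10404 = 102² → obtuse
(16,14,11): 11²+14² = 317 > 256 = 16² → acute
4 of the 5 are obtuse.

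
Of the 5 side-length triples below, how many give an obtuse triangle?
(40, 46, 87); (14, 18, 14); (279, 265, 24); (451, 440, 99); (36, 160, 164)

1

(40,46,87): 40+46 ≤ 87, not a triangle
(14,18,14): 14²+14² = 392 > 324 = 18² → acute
(279,265,24): 24²+265² = 70801 < 77841 = 279² → obtuse
(451,440,99): 99²+440² = 203401 = 451² → right
(36,160,164): 36²+160² = 26896 = 164² → right
1 of the 5 is obtuse.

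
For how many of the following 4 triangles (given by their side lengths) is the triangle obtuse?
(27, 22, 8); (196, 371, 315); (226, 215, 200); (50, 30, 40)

(27,22,8): 8²+22² = 548 < 729 = 27² → obtuse
(196,371,315): 196²+315² = 137641 = 371² → right
(226,215,200): 200²+215² = 86225 > 51076 = 226² → acute
(50,30,40): 30²+40² = 2500 = 50² → right
1 of the 4 is obtuse.

1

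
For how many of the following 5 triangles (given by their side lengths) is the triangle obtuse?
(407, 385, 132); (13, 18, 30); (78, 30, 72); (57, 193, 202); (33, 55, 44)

2

(407,385,132): 132²+385² = 165649 = 407² → right
(13,18,30): 13²+18² = 493 < 900 = 30² → obtuse
(78,30,72): 30²+72² = 6084 = 78² → right
(57,193,202): 57²+193² = 40498 < 40804 = 202² → obtuse
(33,55,44): 33²+44² = 3025 = 55² → right
2 of the 5 are obtuse.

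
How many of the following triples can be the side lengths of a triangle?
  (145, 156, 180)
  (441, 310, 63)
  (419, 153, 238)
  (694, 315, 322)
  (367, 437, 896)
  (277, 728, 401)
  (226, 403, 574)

(145,156,180): 145+156 > 180 → valid
(63,310,441): 63+310 ≤ 441 → not valid
(153,238,419): 153+238 ≤ 419 → not valid
(315,322,694): 315+322 ≤ 694 → not valid
(367,437,896): 367+437 ≤ 896 → not valid
(277,401,728): 277+401 ≤ 728 → not valid
(226,403,574): 226+403 > 574 → valid
2 of the 7 triples form a triangle.

2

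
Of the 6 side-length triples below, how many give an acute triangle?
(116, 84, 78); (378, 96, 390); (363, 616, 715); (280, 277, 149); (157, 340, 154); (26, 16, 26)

2

(116,84,78): 78²+84² = 13140 < 13456 = 116² → obtuse
(378,96,390): 96²+378² = 152100 = 390² → right
(363,616,715): 363²+616² = 511225 = 715² → right
(280,277,149): 149²+277² = 98930 > 78400 = 280² → acute
(157,340,154): 154+157 ≤ 340, not a triangle
(26,16,26): 16²+26² = 932 > 676 = 26² → acute
2 of the 6 are acute.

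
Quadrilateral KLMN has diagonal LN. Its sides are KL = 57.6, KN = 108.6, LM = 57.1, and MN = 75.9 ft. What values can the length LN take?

51.0 < LN < 133.0

From triangle KLN: |57.6 − 108.6| < LN < 57.6 + 108.6, i.e. 51.0 < LN < 166.2.
From triangle MLN: 18.8 < LN < 133.0.
Both must hold, so LN lies in the intersection.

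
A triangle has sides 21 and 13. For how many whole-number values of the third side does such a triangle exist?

25

The third side lies in the open interval (8, 34).
Integers from 9 to 33 inclusive: 33 − 9 + 1 = 25.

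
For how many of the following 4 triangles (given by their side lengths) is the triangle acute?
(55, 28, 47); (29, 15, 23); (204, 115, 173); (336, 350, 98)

(55,28,47): 28²+47² = 2993 < 3025 = 55² → obtuse
(29,15,23): 15²+23² = 754 < 841 = 29² → obtuse
(204,115,173): 115²+173² = 43154 > 41616 = 204² → acute
(336,350,98): 98²+336² = 122500 = 350² → right
1 of the 4 is acute.

1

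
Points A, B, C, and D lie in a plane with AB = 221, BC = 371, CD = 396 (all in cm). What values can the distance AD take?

The maximum is all hops collinear in one direction: 221 + 371 + 396 = 988.
The longest hop is 396; the others sum to 592. Since 396 ≤ 592, the path can fold back on itself completely, so the minimum distance is 0.

0 ≤ AD ≤ 988 cm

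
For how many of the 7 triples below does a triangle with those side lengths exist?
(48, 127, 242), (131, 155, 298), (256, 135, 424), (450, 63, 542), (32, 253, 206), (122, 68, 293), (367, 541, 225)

(48,127,242): 48+127 ≤ 242 → not valid
(131,155,298): 131+155 ≤ 298 → not valid
(135,256,424): 135+256 ≤ 424 → not valid
(63,450,542): 63+450 ≤ 542 → not valid
(32,206,253): 32+206 ≤ 253 → not valid
(68,122,293): 68+122 ≤ 293 → not valid
(225,367,541): 225+367 > 541 → valid
1 of the 7 triples forms a triangle.

1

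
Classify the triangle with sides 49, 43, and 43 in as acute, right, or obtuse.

acute

Compare the square of the longest side to the sum of squares of the other two: 43² + 43² = 3698 > 2401 = 49².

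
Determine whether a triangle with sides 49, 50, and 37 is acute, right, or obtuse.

acute

Compare the square of the longest side to the sum of squares of the other two: 37² + 49² = 3770 > 2500 = 50².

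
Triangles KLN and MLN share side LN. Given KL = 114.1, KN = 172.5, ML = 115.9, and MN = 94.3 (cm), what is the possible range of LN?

From triangle KLN: |114.1 − 172.5| < LN < 114.1 + 172.5, i.e. 58.4 < LN < 286.6.
From triangle MLN: 21.6 < LN < 210.2.
Both must hold, so LN lies in the intersection.

58.4 < LN < 210.2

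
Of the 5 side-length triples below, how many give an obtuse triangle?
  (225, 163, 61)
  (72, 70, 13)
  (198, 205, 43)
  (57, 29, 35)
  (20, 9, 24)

(225,163,61): 61+163 ≤ 225, not a triangle
(72,70,13): 13²+70² = 5069 < 5184 = 72² → obtuse
(198,205,43): 43²+198² = 41053 < 42025 = 205² → obtuse
(57,29,35): 29²+35² = 2066 < 3249 = 57² → obtuse
(20,9,24): 9²+20² = 481 < 576 = 24² → obtuse
4 of the 5 are obtuse.

4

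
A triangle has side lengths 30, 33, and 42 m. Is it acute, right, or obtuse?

acute

Compare the square of the longest side to the sum of squares of the other two: 30² + 33² = 1989 > 1764 = 42².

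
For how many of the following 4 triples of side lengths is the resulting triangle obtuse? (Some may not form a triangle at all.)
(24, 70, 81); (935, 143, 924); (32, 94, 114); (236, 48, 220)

3

(24,70,81): 24²+70² = 5476 < 6561 = 81² → obtuse
(935,143,924): 143²+924² = 874225 = 935² → right
(32,94,114): 32²+94² = 9860 < 12996 = 114² → obtuse
(236,48,220): 48²+220² = 50704 < 55696 = 236² → obtuse
3 of the 4 are obtuse.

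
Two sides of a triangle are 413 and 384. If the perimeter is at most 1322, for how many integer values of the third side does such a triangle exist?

Triangle inequality: 29 < x < 797. Perimeter ≤ 1322 gives x ≤ 1322 − 413 − 384 = 525.
So 29 < x ≤ 525; integers 30 through 525: 496 values.

496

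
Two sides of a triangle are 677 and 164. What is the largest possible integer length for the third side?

840

The third side must be strictly less than 677 + 164 = 841.
The largest integer below 841 is 840.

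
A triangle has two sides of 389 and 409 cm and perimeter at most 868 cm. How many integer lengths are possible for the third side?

Triangle inequality: 20 < x < 798. Perimeter ≤ 868 gives x ≤ 868 − 389 − 409 = 70.
So 20 < x ≤ 70; integers 21 through 70: 50 values.

50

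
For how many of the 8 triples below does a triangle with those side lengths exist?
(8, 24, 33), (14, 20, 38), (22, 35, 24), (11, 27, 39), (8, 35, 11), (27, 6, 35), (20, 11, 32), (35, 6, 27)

(8,24,33): 8+24 ≤ 33 → not valid
(14,20,38): 14+20 ≤ 38 → not valid
(22,24,35): 22+24 > 35 → valid
(11,27,39): 11+27 ≤ 39 → not valid
(8,11,35): 8+11 ≤ 35 → not valid
(6,27,35): 6+27 ≤ 35 → not valid
(11,20,32): 11+20 ≤ 32 → not valid
(6,27,35): 6+27 ≤ 35 → not valid
1 of the 8 triples forms a triangle.

1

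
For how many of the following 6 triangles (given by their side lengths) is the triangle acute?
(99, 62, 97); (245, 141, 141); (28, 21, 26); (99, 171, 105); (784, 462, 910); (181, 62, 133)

2

(99,62,97): 62²+97² = 13253 > 9801 = 99² → acute
(245,141,141): 141²+141² = 39762 < 60025 = 245² → obtuse
(28,21,26): 21²+26² = 1117 > 784 = 28² → acute
(99,171,105): 99²+105² = 20826 < 29241 = 171² → obtuse
(784,462,910): 462²+784² = 828100 = 910² → right
(181,62,133): 62²+133² = 21533 < 32761 = 181² → obtuse
2 of the 6 are acute.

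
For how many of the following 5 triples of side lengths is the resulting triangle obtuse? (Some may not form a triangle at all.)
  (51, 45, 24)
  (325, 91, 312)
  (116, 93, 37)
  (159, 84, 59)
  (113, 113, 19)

(51,45,24): 24²+45² = 2601 = 51² → right
(325,91,312): 91²+312² = 105625 = 325² → right
(116,93,37): 37²+93² = 10018 < 13456 = 116² → obtuse
(159,84,59): 59+84 ≤ 159, not a triangle
(113,113,19): 19²+113² = 13130 > 12769 = 113² → acute
1 of the 5 is obtuse.

1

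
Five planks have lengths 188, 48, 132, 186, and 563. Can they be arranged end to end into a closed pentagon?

No

For a pentagon, each side must be shorter than the sum of the others.
Here the longest side is 563, but the remaining 4 sides sum to only 554.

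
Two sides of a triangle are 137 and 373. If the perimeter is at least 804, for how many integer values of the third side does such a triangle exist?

216

Triangle inequality: 236 < x < 510. Perimeter ≥ 804 gives x ≥ 804 − 137 − 373 = 294.
So 294 ≤ x < 510; integers 294 through 509: 216 values.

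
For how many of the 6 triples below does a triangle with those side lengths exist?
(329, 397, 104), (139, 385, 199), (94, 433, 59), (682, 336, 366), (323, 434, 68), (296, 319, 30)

(104,329,397): 104+329 > 397 → valid
(139,199,385): 139+199 ≤ 385 → not valid
(59,94,433): 59+94 ≤ 433 → not valid
(336,366,682): 336+366 > 682 → valid
(68,323,434): 68+323 ≤ 434 → not valid
(30,296,319): 30+296 > 319 → valid
3 of the 6 triples form a triangle.

3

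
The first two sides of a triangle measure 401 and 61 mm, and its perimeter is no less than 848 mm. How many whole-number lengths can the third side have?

Triangle inequality: 340 < x < 462. Perimeter ≥ 848 gives x ≥ 848 − 401 − 61 = 386.
So 386 ≤ x < 462; integers 386 through 461: 76 values.

76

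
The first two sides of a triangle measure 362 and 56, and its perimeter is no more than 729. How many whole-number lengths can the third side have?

5

Triangle inequality: 306 < x < 418. Perimeter ≤ 729 gives x ≤ 729 − 362 − 56 = 311.
So 306 < x ≤ 311; integers 307 through 311: 5 values.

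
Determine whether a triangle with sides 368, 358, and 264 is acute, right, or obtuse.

acute

Compare the square of the longest side to the sum of squares of the other two: 264² + 358² = 197860 > 135424 = 368².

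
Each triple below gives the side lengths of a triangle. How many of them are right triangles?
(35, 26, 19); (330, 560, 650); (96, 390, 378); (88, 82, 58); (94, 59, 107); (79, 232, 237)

(35,26,19): 19²+26² = 1037 < 1225 = 35² → obtuse
(330,560,650): 330²+560² = 422500 = 650² → right
(96,390,378): 96²+378² = 152100 = 390² → right
(88,82,58): 58²+82² = 10088 > 7744 = 88² → acute
(94,59,107): 59²+94² = 12317 > 11449 = 107² → acute
(79,232,237): 79²+232² = 60065 > 56169 = 237² → acute
2 of the 6 are right.

2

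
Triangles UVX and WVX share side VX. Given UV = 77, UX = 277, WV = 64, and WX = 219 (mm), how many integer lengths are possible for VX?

82

From triangle UVX: 200 < VX < 354.
From triangle WVX: 155 < VX < 283.
Intersection: 200 < VX < 283, so integers 201 through 282: 82 values.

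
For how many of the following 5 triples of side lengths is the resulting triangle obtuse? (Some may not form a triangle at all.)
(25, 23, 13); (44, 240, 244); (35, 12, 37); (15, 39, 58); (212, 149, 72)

(25,23,13): 13²+23² = 698 > 625 = 25² → acute
(44,240,244): 44²+240² = 59536 = 244² → right
(35,12,37): 12²+35² = 1369 = 37² → right
(15,39,58): 15+39 ≤ 58, not a triangle
(212,149,72): 72²+149² = 27385 < 44944 = 212² → obtuse
1 of the 5 is obtuse.

1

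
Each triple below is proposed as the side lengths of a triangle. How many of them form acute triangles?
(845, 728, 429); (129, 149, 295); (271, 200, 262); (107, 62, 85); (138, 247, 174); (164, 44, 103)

1

(845,728,429): 429²+728² = 714025 = 845² → right
(129,149,295): 129+149 ≤ 295, not a triangle
(271,200,262): 200²+262² = 108644 > 73441 = 271² → acute
(107,62,85): 62²+85² = 11069 < 11449 = 107² → obtuse
(138,247,174): 138²+174² = 49320 < 61009 = 247² → obtuse
(164,44,103): 44+103 ≤ 164, not a triangle
1 of the 6 is acute.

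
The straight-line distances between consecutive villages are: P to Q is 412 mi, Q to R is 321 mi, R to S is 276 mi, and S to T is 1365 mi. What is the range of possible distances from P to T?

The maximum is all hops collinear in one direction: 412 + 321 + 276 + 1365 = 2374.
The longest hop is 1365; the others sum to 1009. Folding the others back against it leaves at least 1365 − 1009 = 356.

356 ≤ PT ≤ 2374 mi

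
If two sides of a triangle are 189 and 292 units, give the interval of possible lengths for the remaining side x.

By the triangle inequality, x must be less than 189 + 292 = 481 and greater than |189 − 292| = 103.

103 < x < 481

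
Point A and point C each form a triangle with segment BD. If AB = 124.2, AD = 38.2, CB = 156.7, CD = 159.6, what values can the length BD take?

86.0 < BD < 162.4

From triangle ABD: |124.2 − 38.2| < BD < 124.2 + 38.2, i.e. 86.0 < BD < 162.4.
From triangle CBD: 2.9 < BD < 316.3.
Both must hold, so BD lies in the intersection.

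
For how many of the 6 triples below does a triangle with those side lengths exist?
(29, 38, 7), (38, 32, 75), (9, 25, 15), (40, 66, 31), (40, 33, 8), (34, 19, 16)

3

(7,29,38): 7+29 ≤ 38 → not valid
(32,38,75): 32+38 ≤ 75 → not valid
(9,15,25): 9+15 ≤ 25 → not valid
(31,40,66): 31+40 > 66 → valid
(8,33,40): 8+33 > 40 → valid
(16,19,34): 16+19 > 34 → valid
3 of the 6 triples form a triangle.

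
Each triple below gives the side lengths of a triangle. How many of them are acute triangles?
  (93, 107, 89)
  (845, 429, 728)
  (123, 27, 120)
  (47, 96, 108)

1

(93,107,89): 89²+93² = 16570 > 11449 = 107² → acute
(845,429,728): 429²+728² = 714025 = 845² → right
(123,27,120): 27²+120² = 15129 = 123² → right
(47,96,108): 47²+96² = 11425 < 11664 = 108² → obtuse
1 of the 4 is acute.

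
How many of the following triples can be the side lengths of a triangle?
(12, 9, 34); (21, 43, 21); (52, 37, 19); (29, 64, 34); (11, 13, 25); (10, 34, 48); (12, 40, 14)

1

(9,12,34): 9+12 ≤ 34 → not valid
(21,21,43): 21+21 ≤ 43 → not valid
(19,37,52): 19+37 > 52 → valid
(29,34,64): 29+34 ≤ 64 → not valid
(11,13,25): 11+13 ≤ 25 → not valid
(10,34,48): 10+34 ≤ 48 → not valid
(12,14,40): 12+14 ≤ 40 → not valid
1 of the 7 triples forms a triangle.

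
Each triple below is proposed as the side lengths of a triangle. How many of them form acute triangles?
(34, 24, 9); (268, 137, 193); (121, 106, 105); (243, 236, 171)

2

(34,24,9): 9+24 ≤ 34, not a triangle
(268,137,193): 137²+193² = 56018 < 71824 = 268² → obtuse
(121,106,105): 105²+106² = 22261 > 14641 = 121² → acute
(243,236,171): 171²+236² = 84937 > 59049 = 243² → acute
2 of the 4 are acute.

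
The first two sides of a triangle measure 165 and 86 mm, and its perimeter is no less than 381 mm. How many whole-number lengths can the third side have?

121

Triangle inequality: 79 < x < 251. Perimeter ≥ 381 gives x ≥ 381 − 165 − 86 = 130.
So 130 ≤ x < 251; integers 130 through 250: 121 values.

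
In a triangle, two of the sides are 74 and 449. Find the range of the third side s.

By the triangle inequality, s must be less than 74 + 449 = 523 and greater than |74 − 449| = 375.

375 < s < 523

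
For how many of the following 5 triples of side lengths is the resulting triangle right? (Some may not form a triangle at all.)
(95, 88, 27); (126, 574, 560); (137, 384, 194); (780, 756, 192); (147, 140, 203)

3

(95,88,27): 27²+88² = 8473 < 9025 = 95² → obtuse
(126,574,560): 126²+560² = 329476 = 574² → right
(137,384,194): 137+194 ≤ 384, not a triangle
(780,756,192): 192²+756² = 608400 = 780² → right
(147,140,203): 140²+147² = 41209 = 203² → right
3 of the 5 are right.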